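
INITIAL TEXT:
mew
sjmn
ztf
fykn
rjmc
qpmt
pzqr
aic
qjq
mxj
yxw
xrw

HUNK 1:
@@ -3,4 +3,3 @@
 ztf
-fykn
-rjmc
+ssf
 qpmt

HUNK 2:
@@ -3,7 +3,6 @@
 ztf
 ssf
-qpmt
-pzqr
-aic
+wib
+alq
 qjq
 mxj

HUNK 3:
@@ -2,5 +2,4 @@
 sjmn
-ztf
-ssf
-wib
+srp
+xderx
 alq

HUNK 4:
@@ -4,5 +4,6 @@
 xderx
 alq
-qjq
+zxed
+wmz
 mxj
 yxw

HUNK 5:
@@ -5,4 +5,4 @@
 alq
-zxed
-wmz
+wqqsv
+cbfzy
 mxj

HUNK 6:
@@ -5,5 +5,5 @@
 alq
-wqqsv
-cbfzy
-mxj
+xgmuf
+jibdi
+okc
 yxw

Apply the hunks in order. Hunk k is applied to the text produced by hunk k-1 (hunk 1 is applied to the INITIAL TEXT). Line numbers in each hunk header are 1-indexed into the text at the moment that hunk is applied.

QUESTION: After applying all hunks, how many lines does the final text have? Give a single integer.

Hunk 1: at line 3 remove [fykn,rjmc] add [ssf] -> 11 lines: mew sjmn ztf ssf qpmt pzqr aic qjq mxj yxw xrw
Hunk 2: at line 3 remove [qpmt,pzqr,aic] add [wib,alq] -> 10 lines: mew sjmn ztf ssf wib alq qjq mxj yxw xrw
Hunk 3: at line 2 remove [ztf,ssf,wib] add [srp,xderx] -> 9 lines: mew sjmn srp xderx alq qjq mxj yxw xrw
Hunk 4: at line 4 remove [qjq] add [zxed,wmz] -> 10 lines: mew sjmn srp xderx alq zxed wmz mxj yxw xrw
Hunk 5: at line 5 remove [zxed,wmz] add [wqqsv,cbfzy] -> 10 lines: mew sjmn srp xderx alq wqqsv cbfzy mxj yxw xrw
Hunk 6: at line 5 remove [wqqsv,cbfzy,mxj] add [xgmuf,jibdi,okc] -> 10 lines: mew sjmn srp xderx alq xgmuf jibdi okc yxw xrw
Final line count: 10

Answer: 10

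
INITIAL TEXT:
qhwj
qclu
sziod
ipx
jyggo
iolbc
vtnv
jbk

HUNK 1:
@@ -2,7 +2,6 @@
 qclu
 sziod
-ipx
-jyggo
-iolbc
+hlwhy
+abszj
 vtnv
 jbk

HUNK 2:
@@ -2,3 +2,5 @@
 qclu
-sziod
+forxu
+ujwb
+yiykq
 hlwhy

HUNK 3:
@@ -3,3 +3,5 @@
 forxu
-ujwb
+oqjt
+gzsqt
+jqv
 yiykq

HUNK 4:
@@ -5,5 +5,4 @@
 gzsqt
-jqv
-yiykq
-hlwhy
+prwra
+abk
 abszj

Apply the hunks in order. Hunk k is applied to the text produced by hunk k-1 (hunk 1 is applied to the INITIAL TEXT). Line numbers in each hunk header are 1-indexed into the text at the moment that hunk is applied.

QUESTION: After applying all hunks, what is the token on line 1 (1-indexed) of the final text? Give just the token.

Hunk 1: at line 2 remove [ipx,jyggo,iolbc] add [hlwhy,abszj] -> 7 lines: qhwj qclu sziod hlwhy abszj vtnv jbk
Hunk 2: at line 2 remove [sziod] add [forxu,ujwb,yiykq] -> 9 lines: qhwj qclu forxu ujwb yiykq hlwhy abszj vtnv jbk
Hunk 3: at line 3 remove [ujwb] add [oqjt,gzsqt,jqv] -> 11 lines: qhwj qclu forxu oqjt gzsqt jqv yiykq hlwhy abszj vtnv jbk
Hunk 4: at line 5 remove [jqv,yiykq,hlwhy] add [prwra,abk] -> 10 lines: qhwj qclu forxu oqjt gzsqt prwra abk abszj vtnv jbk
Final line 1: qhwj

Answer: qhwj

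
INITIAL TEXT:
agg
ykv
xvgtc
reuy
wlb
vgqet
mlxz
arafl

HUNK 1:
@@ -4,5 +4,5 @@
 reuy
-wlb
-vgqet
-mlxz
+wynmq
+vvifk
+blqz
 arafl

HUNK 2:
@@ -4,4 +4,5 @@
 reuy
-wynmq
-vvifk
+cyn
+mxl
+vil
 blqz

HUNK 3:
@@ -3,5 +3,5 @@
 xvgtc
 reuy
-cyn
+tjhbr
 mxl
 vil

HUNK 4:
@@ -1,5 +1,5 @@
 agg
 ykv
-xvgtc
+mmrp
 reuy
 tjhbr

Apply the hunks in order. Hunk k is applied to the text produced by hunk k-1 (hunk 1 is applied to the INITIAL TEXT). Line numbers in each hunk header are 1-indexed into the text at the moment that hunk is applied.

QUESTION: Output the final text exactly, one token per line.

Hunk 1: at line 4 remove [wlb,vgqet,mlxz] add [wynmq,vvifk,blqz] -> 8 lines: agg ykv xvgtc reuy wynmq vvifk blqz arafl
Hunk 2: at line 4 remove [wynmq,vvifk] add [cyn,mxl,vil] -> 9 lines: agg ykv xvgtc reuy cyn mxl vil blqz arafl
Hunk 3: at line 3 remove [cyn] add [tjhbr] -> 9 lines: agg ykv xvgtc reuy tjhbr mxl vil blqz arafl
Hunk 4: at line 1 remove [xvgtc] add [mmrp] -> 9 lines: agg ykv mmrp reuy tjhbr mxl vil blqz arafl

Answer: agg
ykv
mmrp
reuy
tjhbr
mxl
vil
blqz
arafl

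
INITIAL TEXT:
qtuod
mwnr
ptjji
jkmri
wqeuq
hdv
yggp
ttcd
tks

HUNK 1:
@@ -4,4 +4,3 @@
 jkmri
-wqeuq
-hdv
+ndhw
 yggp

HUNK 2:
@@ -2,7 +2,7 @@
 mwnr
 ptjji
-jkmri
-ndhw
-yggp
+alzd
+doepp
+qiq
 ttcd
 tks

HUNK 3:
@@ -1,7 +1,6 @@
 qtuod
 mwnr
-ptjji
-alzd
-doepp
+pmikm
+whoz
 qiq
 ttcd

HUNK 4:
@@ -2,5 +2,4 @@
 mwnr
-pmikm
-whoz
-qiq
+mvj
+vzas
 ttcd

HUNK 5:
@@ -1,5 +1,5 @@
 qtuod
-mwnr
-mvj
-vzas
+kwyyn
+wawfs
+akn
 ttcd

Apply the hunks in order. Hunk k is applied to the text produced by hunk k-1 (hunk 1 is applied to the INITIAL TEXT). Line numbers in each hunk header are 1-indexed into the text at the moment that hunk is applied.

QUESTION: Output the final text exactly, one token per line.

Answer: qtuod
kwyyn
wawfs
akn
ttcd
tks

Derivation:
Hunk 1: at line 4 remove [wqeuq,hdv] add [ndhw] -> 8 lines: qtuod mwnr ptjji jkmri ndhw yggp ttcd tks
Hunk 2: at line 2 remove [jkmri,ndhw,yggp] add [alzd,doepp,qiq] -> 8 lines: qtuod mwnr ptjji alzd doepp qiq ttcd tks
Hunk 3: at line 1 remove [ptjji,alzd,doepp] add [pmikm,whoz] -> 7 lines: qtuod mwnr pmikm whoz qiq ttcd tks
Hunk 4: at line 2 remove [pmikm,whoz,qiq] add [mvj,vzas] -> 6 lines: qtuod mwnr mvj vzas ttcd tks
Hunk 5: at line 1 remove [mwnr,mvj,vzas] add [kwyyn,wawfs,akn] -> 6 lines: qtuod kwyyn wawfs akn ttcd tks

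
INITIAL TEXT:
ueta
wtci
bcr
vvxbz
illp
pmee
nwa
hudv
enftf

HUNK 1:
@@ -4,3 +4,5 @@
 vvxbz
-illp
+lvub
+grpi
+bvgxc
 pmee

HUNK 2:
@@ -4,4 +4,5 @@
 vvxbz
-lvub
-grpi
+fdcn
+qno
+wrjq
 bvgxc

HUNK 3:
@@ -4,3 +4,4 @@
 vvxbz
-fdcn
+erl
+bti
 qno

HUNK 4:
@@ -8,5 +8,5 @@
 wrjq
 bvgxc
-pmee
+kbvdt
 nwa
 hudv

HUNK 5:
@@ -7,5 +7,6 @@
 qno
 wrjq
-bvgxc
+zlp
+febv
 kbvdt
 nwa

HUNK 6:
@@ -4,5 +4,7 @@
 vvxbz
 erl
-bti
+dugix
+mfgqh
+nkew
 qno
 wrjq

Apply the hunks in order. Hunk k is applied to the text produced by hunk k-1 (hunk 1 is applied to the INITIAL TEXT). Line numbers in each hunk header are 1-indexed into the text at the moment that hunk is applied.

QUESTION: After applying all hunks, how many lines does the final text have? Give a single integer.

Hunk 1: at line 4 remove [illp] add [lvub,grpi,bvgxc] -> 11 lines: ueta wtci bcr vvxbz lvub grpi bvgxc pmee nwa hudv enftf
Hunk 2: at line 4 remove [lvub,grpi] add [fdcn,qno,wrjq] -> 12 lines: ueta wtci bcr vvxbz fdcn qno wrjq bvgxc pmee nwa hudv enftf
Hunk 3: at line 4 remove [fdcn] add [erl,bti] -> 13 lines: ueta wtci bcr vvxbz erl bti qno wrjq bvgxc pmee nwa hudv enftf
Hunk 4: at line 8 remove [pmee] add [kbvdt] -> 13 lines: ueta wtci bcr vvxbz erl bti qno wrjq bvgxc kbvdt nwa hudv enftf
Hunk 5: at line 7 remove [bvgxc] add [zlp,febv] -> 14 lines: ueta wtci bcr vvxbz erl bti qno wrjq zlp febv kbvdt nwa hudv enftf
Hunk 6: at line 4 remove [bti] add [dugix,mfgqh,nkew] -> 16 lines: ueta wtci bcr vvxbz erl dugix mfgqh nkew qno wrjq zlp febv kbvdt nwa hudv enftf
Final line count: 16

Answer: 16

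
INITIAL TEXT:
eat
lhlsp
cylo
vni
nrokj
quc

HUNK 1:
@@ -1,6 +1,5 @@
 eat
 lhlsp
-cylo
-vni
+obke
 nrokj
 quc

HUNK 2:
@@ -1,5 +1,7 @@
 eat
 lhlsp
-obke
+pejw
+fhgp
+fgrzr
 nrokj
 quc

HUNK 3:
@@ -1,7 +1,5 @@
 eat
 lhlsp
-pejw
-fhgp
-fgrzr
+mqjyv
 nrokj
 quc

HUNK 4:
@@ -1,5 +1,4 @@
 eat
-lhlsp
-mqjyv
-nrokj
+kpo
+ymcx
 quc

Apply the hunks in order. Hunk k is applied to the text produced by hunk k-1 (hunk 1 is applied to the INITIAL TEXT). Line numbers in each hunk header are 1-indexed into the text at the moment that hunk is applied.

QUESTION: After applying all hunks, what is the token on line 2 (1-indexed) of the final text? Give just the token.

Answer: kpo

Derivation:
Hunk 1: at line 1 remove [cylo,vni] add [obke] -> 5 lines: eat lhlsp obke nrokj quc
Hunk 2: at line 1 remove [obke] add [pejw,fhgp,fgrzr] -> 7 lines: eat lhlsp pejw fhgp fgrzr nrokj quc
Hunk 3: at line 1 remove [pejw,fhgp,fgrzr] add [mqjyv] -> 5 lines: eat lhlsp mqjyv nrokj quc
Hunk 4: at line 1 remove [lhlsp,mqjyv,nrokj] add [kpo,ymcx] -> 4 lines: eat kpo ymcx quc
Final line 2: kpo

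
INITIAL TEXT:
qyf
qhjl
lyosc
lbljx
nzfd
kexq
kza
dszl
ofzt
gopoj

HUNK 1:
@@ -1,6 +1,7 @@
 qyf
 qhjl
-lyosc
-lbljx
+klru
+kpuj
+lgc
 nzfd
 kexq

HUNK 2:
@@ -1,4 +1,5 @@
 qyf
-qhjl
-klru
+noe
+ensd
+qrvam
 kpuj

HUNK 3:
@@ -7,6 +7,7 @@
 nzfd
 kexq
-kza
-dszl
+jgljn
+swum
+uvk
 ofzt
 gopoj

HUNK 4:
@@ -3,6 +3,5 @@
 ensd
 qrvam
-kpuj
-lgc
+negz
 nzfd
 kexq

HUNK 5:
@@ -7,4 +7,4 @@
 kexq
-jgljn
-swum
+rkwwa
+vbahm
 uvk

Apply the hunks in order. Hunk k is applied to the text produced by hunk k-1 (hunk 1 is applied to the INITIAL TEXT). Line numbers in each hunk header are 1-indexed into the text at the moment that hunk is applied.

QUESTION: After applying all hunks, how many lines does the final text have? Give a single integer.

Answer: 12

Derivation:
Hunk 1: at line 1 remove [lyosc,lbljx] add [klru,kpuj,lgc] -> 11 lines: qyf qhjl klru kpuj lgc nzfd kexq kza dszl ofzt gopoj
Hunk 2: at line 1 remove [qhjl,klru] add [noe,ensd,qrvam] -> 12 lines: qyf noe ensd qrvam kpuj lgc nzfd kexq kza dszl ofzt gopoj
Hunk 3: at line 7 remove [kza,dszl] add [jgljn,swum,uvk] -> 13 lines: qyf noe ensd qrvam kpuj lgc nzfd kexq jgljn swum uvk ofzt gopoj
Hunk 4: at line 3 remove [kpuj,lgc] add [negz] -> 12 lines: qyf noe ensd qrvam negz nzfd kexq jgljn swum uvk ofzt gopoj
Hunk 5: at line 7 remove [jgljn,swum] add [rkwwa,vbahm] -> 12 lines: qyf noe ensd qrvam negz nzfd kexq rkwwa vbahm uvk ofzt gopoj
Final line count: 12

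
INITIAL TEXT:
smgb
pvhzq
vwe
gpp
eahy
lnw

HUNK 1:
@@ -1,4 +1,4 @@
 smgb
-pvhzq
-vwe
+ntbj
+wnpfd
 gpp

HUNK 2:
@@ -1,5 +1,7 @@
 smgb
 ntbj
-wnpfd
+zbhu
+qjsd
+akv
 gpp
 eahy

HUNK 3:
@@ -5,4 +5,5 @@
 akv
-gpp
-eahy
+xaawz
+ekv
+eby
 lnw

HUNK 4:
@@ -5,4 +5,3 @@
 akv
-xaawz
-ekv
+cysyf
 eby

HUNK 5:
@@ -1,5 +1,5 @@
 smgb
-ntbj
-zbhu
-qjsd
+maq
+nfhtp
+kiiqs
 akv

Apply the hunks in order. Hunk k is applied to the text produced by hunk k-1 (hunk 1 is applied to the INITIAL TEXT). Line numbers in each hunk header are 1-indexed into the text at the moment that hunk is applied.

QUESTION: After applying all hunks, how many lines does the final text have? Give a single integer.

Hunk 1: at line 1 remove [pvhzq,vwe] add [ntbj,wnpfd] -> 6 lines: smgb ntbj wnpfd gpp eahy lnw
Hunk 2: at line 1 remove [wnpfd] add [zbhu,qjsd,akv] -> 8 lines: smgb ntbj zbhu qjsd akv gpp eahy lnw
Hunk 3: at line 5 remove [gpp,eahy] add [xaawz,ekv,eby] -> 9 lines: smgb ntbj zbhu qjsd akv xaawz ekv eby lnw
Hunk 4: at line 5 remove [xaawz,ekv] add [cysyf] -> 8 lines: smgb ntbj zbhu qjsd akv cysyf eby lnw
Hunk 5: at line 1 remove [ntbj,zbhu,qjsd] add [maq,nfhtp,kiiqs] -> 8 lines: smgb maq nfhtp kiiqs akv cysyf eby lnw
Final line count: 8

Answer: 8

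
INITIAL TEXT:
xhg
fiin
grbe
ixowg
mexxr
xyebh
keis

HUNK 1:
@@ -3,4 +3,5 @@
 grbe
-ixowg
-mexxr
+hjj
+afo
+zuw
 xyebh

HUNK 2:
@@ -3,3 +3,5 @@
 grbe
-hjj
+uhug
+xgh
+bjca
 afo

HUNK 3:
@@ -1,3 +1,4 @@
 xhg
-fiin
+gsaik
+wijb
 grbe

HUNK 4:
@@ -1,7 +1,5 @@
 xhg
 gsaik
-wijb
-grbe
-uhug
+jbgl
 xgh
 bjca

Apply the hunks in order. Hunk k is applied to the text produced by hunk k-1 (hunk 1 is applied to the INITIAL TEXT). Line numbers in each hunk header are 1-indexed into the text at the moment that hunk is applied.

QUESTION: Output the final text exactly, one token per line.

Hunk 1: at line 3 remove [ixowg,mexxr] add [hjj,afo,zuw] -> 8 lines: xhg fiin grbe hjj afo zuw xyebh keis
Hunk 2: at line 3 remove [hjj] add [uhug,xgh,bjca] -> 10 lines: xhg fiin grbe uhug xgh bjca afo zuw xyebh keis
Hunk 3: at line 1 remove [fiin] add [gsaik,wijb] -> 11 lines: xhg gsaik wijb grbe uhug xgh bjca afo zuw xyebh keis
Hunk 4: at line 1 remove [wijb,grbe,uhug] add [jbgl] -> 9 lines: xhg gsaik jbgl xgh bjca afo zuw xyebh keis

Answer: xhg
gsaik
jbgl
xgh
bjca
afo
zuw
xyebh
keis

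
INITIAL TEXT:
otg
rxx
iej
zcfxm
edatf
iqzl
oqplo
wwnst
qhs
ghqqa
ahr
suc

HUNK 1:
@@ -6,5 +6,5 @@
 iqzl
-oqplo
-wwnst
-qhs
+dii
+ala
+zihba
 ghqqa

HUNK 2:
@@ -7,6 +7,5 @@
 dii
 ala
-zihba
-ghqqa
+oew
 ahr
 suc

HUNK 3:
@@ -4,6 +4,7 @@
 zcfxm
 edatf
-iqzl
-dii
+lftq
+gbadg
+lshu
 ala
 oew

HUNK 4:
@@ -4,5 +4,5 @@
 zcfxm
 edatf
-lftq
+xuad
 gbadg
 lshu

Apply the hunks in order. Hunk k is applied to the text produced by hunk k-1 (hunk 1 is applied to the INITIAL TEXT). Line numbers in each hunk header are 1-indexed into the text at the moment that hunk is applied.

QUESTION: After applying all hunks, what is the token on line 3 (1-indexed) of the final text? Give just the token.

Hunk 1: at line 6 remove [oqplo,wwnst,qhs] add [dii,ala,zihba] -> 12 lines: otg rxx iej zcfxm edatf iqzl dii ala zihba ghqqa ahr suc
Hunk 2: at line 7 remove [zihba,ghqqa] add [oew] -> 11 lines: otg rxx iej zcfxm edatf iqzl dii ala oew ahr suc
Hunk 3: at line 4 remove [iqzl,dii] add [lftq,gbadg,lshu] -> 12 lines: otg rxx iej zcfxm edatf lftq gbadg lshu ala oew ahr suc
Hunk 4: at line 4 remove [lftq] add [xuad] -> 12 lines: otg rxx iej zcfxm edatf xuad gbadg lshu ala oew ahr suc
Final line 3: iej

Answer: iej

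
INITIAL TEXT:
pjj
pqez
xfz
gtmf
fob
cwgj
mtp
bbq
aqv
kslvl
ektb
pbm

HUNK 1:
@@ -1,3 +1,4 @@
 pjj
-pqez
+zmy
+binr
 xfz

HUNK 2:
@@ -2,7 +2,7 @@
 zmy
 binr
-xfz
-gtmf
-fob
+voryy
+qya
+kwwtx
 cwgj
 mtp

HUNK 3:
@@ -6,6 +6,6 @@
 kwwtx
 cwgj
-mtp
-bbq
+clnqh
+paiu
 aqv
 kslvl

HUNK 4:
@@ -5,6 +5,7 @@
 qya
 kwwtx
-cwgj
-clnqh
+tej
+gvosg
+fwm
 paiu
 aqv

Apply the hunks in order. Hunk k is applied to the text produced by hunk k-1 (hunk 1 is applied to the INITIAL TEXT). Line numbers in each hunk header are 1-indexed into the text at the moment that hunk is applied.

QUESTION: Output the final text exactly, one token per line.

Answer: pjj
zmy
binr
voryy
qya
kwwtx
tej
gvosg
fwm
paiu
aqv
kslvl
ektb
pbm

Derivation:
Hunk 1: at line 1 remove [pqez] add [zmy,binr] -> 13 lines: pjj zmy binr xfz gtmf fob cwgj mtp bbq aqv kslvl ektb pbm
Hunk 2: at line 2 remove [xfz,gtmf,fob] add [voryy,qya,kwwtx] -> 13 lines: pjj zmy binr voryy qya kwwtx cwgj mtp bbq aqv kslvl ektb pbm
Hunk 3: at line 6 remove [mtp,bbq] add [clnqh,paiu] -> 13 lines: pjj zmy binr voryy qya kwwtx cwgj clnqh paiu aqv kslvl ektb pbm
Hunk 4: at line 5 remove [cwgj,clnqh] add [tej,gvosg,fwm] -> 14 lines: pjj zmy binr voryy qya kwwtx tej gvosg fwm paiu aqv kslvl ektb pbm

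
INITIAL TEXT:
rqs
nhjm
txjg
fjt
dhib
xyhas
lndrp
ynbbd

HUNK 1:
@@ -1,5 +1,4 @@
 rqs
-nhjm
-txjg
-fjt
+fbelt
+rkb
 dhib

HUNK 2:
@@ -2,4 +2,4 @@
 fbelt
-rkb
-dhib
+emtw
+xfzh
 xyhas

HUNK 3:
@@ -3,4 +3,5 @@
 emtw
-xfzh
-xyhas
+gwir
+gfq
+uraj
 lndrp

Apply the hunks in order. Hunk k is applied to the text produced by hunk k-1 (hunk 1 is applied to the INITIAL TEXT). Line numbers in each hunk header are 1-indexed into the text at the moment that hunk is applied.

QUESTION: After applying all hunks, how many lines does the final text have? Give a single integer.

Answer: 8

Derivation:
Hunk 1: at line 1 remove [nhjm,txjg,fjt] add [fbelt,rkb] -> 7 lines: rqs fbelt rkb dhib xyhas lndrp ynbbd
Hunk 2: at line 2 remove [rkb,dhib] add [emtw,xfzh] -> 7 lines: rqs fbelt emtw xfzh xyhas lndrp ynbbd
Hunk 3: at line 3 remove [xfzh,xyhas] add [gwir,gfq,uraj] -> 8 lines: rqs fbelt emtw gwir gfq uraj lndrp ynbbd
Final line count: 8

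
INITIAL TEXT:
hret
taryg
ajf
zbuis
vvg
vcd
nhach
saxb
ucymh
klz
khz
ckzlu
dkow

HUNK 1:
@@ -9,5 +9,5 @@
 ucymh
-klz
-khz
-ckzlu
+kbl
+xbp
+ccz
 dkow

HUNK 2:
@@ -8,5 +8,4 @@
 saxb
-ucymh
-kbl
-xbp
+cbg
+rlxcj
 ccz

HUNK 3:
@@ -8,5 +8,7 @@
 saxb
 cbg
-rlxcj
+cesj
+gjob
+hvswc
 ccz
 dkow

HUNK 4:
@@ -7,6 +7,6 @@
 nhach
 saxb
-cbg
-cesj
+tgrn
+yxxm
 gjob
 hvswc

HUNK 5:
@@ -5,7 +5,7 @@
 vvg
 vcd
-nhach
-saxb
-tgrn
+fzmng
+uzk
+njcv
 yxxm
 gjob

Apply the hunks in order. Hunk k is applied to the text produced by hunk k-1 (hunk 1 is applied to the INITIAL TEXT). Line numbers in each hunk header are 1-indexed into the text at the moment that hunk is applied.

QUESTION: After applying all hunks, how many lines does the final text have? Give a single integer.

Answer: 14

Derivation:
Hunk 1: at line 9 remove [klz,khz,ckzlu] add [kbl,xbp,ccz] -> 13 lines: hret taryg ajf zbuis vvg vcd nhach saxb ucymh kbl xbp ccz dkow
Hunk 2: at line 8 remove [ucymh,kbl,xbp] add [cbg,rlxcj] -> 12 lines: hret taryg ajf zbuis vvg vcd nhach saxb cbg rlxcj ccz dkow
Hunk 3: at line 8 remove [rlxcj] add [cesj,gjob,hvswc] -> 14 lines: hret taryg ajf zbuis vvg vcd nhach saxb cbg cesj gjob hvswc ccz dkow
Hunk 4: at line 7 remove [cbg,cesj] add [tgrn,yxxm] -> 14 lines: hret taryg ajf zbuis vvg vcd nhach saxb tgrn yxxm gjob hvswc ccz dkow
Hunk 5: at line 5 remove [nhach,saxb,tgrn] add [fzmng,uzk,njcv] -> 14 lines: hret taryg ajf zbuis vvg vcd fzmng uzk njcv yxxm gjob hvswc ccz dkow
Final line count: 14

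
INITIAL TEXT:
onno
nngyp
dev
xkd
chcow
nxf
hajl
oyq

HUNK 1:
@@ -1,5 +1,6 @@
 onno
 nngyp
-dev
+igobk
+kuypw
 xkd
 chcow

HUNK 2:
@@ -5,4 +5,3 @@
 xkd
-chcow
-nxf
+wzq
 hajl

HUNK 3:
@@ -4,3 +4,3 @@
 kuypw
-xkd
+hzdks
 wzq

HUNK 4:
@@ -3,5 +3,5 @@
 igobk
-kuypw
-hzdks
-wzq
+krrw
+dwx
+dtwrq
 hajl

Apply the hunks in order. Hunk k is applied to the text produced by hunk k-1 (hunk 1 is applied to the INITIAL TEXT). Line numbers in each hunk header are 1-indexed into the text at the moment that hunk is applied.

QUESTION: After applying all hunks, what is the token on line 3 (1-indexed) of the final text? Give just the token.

Hunk 1: at line 1 remove [dev] add [igobk,kuypw] -> 9 lines: onno nngyp igobk kuypw xkd chcow nxf hajl oyq
Hunk 2: at line 5 remove [chcow,nxf] add [wzq] -> 8 lines: onno nngyp igobk kuypw xkd wzq hajl oyq
Hunk 3: at line 4 remove [xkd] add [hzdks] -> 8 lines: onno nngyp igobk kuypw hzdks wzq hajl oyq
Hunk 4: at line 3 remove [kuypw,hzdks,wzq] add [krrw,dwx,dtwrq] -> 8 lines: onno nngyp igobk krrw dwx dtwrq hajl oyq
Final line 3: igobk

Answer: igobk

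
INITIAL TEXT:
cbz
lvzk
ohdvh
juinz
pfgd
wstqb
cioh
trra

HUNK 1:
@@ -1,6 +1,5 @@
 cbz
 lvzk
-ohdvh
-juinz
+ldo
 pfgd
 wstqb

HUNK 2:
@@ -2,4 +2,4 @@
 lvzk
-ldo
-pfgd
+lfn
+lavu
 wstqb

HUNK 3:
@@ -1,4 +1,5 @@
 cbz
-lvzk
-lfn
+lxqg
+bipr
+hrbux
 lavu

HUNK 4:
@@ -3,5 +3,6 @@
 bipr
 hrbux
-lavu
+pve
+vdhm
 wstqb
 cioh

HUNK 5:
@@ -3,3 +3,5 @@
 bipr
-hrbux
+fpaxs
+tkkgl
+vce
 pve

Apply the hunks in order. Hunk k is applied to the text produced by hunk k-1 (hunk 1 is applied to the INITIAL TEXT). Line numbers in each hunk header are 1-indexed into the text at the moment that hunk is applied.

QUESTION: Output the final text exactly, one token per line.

Answer: cbz
lxqg
bipr
fpaxs
tkkgl
vce
pve
vdhm
wstqb
cioh
trra

Derivation:
Hunk 1: at line 1 remove [ohdvh,juinz] add [ldo] -> 7 lines: cbz lvzk ldo pfgd wstqb cioh trra
Hunk 2: at line 2 remove [ldo,pfgd] add [lfn,lavu] -> 7 lines: cbz lvzk lfn lavu wstqb cioh trra
Hunk 3: at line 1 remove [lvzk,lfn] add [lxqg,bipr,hrbux] -> 8 lines: cbz lxqg bipr hrbux lavu wstqb cioh trra
Hunk 4: at line 3 remove [lavu] add [pve,vdhm] -> 9 lines: cbz lxqg bipr hrbux pve vdhm wstqb cioh trra
Hunk 5: at line 3 remove [hrbux] add [fpaxs,tkkgl,vce] -> 11 lines: cbz lxqg bipr fpaxs tkkgl vce pve vdhm wstqb cioh trra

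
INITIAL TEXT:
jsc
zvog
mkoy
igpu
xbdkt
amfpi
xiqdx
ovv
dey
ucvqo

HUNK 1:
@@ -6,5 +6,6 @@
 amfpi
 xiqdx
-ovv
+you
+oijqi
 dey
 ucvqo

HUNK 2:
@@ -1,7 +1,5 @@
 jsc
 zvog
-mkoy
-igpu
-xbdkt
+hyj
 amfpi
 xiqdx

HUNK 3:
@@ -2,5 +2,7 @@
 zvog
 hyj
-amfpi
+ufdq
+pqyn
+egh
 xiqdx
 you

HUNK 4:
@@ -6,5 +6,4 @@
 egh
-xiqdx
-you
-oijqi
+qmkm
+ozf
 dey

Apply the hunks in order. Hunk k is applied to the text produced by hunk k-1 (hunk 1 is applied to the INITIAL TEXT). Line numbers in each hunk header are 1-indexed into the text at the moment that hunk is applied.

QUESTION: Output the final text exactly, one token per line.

Answer: jsc
zvog
hyj
ufdq
pqyn
egh
qmkm
ozf
dey
ucvqo

Derivation:
Hunk 1: at line 6 remove [ovv] add [you,oijqi] -> 11 lines: jsc zvog mkoy igpu xbdkt amfpi xiqdx you oijqi dey ucvqo
Hunk 2: at line 1 remove [mkoy,igpu,xbdkt] add [hyj] -> 9 lines: jsc zvog hyj amfpi xiqdx you oijqi dey ucvqo
Hunk 3: at line 2 remove [amfpi] add [ufdq,pqyn,egh] -> 11 lines: jsc zvog hyj ufdq pqyn egh xiqdx you oijqi dey ucvqo
Hunk 4: at line 6 remove [xiqdx,you,oijqi] add [qmkm,ozf] -> 10 lines: jsc zvog hyj ufdq pqyn egh qmkm ozf dey ucvqo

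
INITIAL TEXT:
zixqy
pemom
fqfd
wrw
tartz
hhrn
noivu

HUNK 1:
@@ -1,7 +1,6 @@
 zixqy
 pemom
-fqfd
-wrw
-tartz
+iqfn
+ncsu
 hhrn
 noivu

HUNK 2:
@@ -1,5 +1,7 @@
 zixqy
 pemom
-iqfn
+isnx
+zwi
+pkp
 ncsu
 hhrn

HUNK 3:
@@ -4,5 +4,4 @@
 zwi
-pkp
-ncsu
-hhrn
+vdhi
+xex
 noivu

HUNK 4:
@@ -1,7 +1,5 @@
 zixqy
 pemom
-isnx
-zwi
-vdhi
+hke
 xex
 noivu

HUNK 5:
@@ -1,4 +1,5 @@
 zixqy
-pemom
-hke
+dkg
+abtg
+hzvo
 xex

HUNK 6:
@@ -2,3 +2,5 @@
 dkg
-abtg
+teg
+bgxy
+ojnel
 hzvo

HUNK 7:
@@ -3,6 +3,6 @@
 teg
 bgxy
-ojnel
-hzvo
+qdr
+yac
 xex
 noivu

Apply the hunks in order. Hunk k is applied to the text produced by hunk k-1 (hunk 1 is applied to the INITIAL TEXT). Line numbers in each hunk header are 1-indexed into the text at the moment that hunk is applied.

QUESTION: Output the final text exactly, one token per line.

Hunk 1: at line 1 remove [fqfd,wrw,tartz] add [iqfn,ncsu] -> 6 lines: zixqy pemom iqfn ncsu hhrn noivu
Hunk 2: at line 1 remove [iqfn] add [isnx,zwi,pkp] -> 8 lines: zixqy pemom isnx zwi pkp ncsu hhrn noivu
Hunk 3: at line 4 remove [pkp,ncsu,hhrn] add [vdhi,xex] -> 7 lines: zixqy pemom isnx zwi vdhi xex noivu
Hunk 4: at line 1 remove [isnx,zwi,vdhi] add [hke] -> 5 lines: zixqy pemom hke xex noivu
Hunk 5: at line 1 remove [pemom,hke] add [dkg,abtg,hzvo] -> 6 lines: zixqy dkg abtg hzvo xex noivu
Hunk 6: at line 2 remove [abtg] add [teg,bgxy,ojnel] -> 8 lines: zixqy dkg teg bgxy ojnel hzvo xex noivu
Hunk 7: at line 3 remove [ojnel,hzvo] add [qdr,yac] -> 8 lines: zixqy dkg teg bgxy qdr yac xex noivu

Answer: zixqy
dkg
teg
bgxy
qdr
yac
xex
noivu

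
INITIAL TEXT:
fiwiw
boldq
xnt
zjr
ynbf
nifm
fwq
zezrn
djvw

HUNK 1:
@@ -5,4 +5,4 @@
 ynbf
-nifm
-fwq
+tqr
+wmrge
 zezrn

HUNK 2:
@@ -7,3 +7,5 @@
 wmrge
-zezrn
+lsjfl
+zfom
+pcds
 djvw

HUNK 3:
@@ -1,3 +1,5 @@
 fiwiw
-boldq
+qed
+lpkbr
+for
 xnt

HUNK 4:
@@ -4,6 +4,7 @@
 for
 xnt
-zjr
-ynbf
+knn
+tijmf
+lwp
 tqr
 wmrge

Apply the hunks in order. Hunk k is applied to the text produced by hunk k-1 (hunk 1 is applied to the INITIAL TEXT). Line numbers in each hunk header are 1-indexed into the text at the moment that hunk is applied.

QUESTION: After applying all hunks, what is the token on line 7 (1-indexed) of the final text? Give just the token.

Answer: tijmf

Derivation:
Hunk 1: at line 5 remove [nifm,fwq] add [tqr,wmrge] -> 9 lines: fiwiw boldq xnt zjr ynbf tqr wmrge zezrn djvw
Hunk 2: at line 7 remove [zezrn] add [lsjfl,zfom,pcds] -> 11 lines: fiwiw boldq xnt zjr ynbf tqr wmrge lsjfl zfom pcds djvw
Hunk 3: at line 1 remove [boldq] add [qed,lpkbr,for] -> 13 lines: fiwiw qed lpkbr for xnt zjr ynbf tqr wmrge lsjfl zfom pcds djvw
Hunk 4: at line 4 remove [zjr,ynbf] add [knn,tijmf,lwp] -> 14 lines: fiwiw qed lpkbr for xnt knn tijmf lwp tqr wmrge lsjfl zfom pcds djvw
Final line 7: tijmf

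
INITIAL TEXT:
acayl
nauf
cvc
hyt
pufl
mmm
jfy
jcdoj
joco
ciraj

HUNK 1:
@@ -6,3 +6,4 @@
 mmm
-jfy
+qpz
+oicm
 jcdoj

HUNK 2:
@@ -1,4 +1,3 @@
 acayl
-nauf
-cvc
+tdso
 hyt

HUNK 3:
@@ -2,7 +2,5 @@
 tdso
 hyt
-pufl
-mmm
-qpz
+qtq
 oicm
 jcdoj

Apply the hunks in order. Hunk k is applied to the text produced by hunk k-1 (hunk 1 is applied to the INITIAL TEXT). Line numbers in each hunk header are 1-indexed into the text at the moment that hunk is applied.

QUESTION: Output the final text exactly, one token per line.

Hunk 1: at line 6 remove [jfy] add [qpz,oicm] -> 11 lines: acayl nauf cvc hyt pufl mmm qpz oicm jcdoj joco ciraj
Hunk 2: at line 1 remove [nauf,cvc] add [tdso] -> 10 lines: acayl tdso hyt pufl mmm qpz oicm jcdoj joco ciraj
Hunk 3: at line 2 remove [pufl,mmm,qpz] add [qtq] -> 8 lines: acayl tdso hyt qtq oicm jcdoj joco ciraj

Answer: acayl
tdso
hyt
qtq
oicm
jcdoj
joco
ciraj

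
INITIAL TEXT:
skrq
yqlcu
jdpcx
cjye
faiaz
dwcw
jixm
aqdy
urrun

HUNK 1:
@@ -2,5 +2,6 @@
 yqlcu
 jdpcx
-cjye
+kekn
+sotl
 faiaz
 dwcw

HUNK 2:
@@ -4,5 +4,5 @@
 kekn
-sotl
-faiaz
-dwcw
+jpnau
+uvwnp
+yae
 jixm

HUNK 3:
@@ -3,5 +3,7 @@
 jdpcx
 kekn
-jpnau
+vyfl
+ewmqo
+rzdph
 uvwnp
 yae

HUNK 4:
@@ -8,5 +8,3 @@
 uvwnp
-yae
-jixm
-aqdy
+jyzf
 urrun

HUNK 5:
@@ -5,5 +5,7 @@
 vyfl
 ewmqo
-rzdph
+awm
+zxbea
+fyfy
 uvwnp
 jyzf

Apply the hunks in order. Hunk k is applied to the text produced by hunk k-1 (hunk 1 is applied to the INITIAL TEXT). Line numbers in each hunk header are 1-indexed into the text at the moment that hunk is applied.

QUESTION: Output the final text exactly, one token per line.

Answer: skrq
yqlcu
jdpcx
kekn
vyfl
ewmqo
awm
zxbea
fyfy
uvwnp
jyzf
urrun

Derivation:
Hunk 1: at line 2 remove [cjye] add [kekn,sotl] -> 10 lines: skrq yqlcu jdpcx kekn sotl faiaz dwcw jixm aqdy urrun
Hunk 2: at line 4 remove [sotl,faiaz,dwcw] add [jpnau,uvwnp,yae] -> 10 lines: skrq yqlcu jdpcx kekn jpnau uvwnp yae jixm aqdy urrun
Hunk 3: at line 3 remove [jpnau] add [vyfl,ewmqo,rzdph] -> 12 lines: skrq yqlcu jdpcx kekn vyfl ewmqo rzdph uvwnp yae jixm aqdy urrun
Hunk 4: at line 8 remove [yae,jixm,aqdy] add [jyzf] -> 10 lines: skrq yqlcu jdpcx kekn vyfl ewmqo rzdph uvwnp jyzf urrun
Hunk 5: at line 5 remove [rzdph] add [awm,zxbea,fyfy] -> 12 lines: skrq yqlcu jdpcx kekn vyfl ewmqo awm zxbea fyfy uvwnp jyzf urrun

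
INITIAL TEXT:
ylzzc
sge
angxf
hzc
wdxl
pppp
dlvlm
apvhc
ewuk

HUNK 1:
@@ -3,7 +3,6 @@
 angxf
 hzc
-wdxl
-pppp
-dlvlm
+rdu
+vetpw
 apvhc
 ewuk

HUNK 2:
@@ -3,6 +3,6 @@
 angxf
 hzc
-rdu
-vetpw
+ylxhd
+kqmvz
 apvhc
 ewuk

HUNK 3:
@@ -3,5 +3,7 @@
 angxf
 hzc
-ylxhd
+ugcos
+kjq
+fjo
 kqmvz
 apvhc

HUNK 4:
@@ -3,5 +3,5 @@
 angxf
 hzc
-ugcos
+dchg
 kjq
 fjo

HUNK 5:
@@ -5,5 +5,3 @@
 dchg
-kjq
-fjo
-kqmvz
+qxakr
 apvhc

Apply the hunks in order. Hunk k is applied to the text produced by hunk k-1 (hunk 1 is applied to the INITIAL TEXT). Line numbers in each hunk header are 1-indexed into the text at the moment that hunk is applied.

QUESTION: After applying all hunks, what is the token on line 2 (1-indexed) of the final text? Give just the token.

Answer: sge

Derivation:
Hunk 1: at line 3 remove [wdxl,pppp,dlvlm] add [rdu,vetpw] -> 8 lines: ylzzc sge angxf hzc rdu vetpw apvhc ewuk
Hunk 2: at line 3 remove [rdu,vetpw] add [ylxhd,kqmvz] -> 8 lines: ylzzc sge angxf hzc ylxhd kqmvz apvhc ewuk
Hunk 3: at line 3 remove [ylxhd] add [ugcos,kjq,fjo] -> 10 lines: ylzzc sge angxf hzc ugcos kjq fjo kqmvz apvhc ewuk
Hunk 4: at line 3 remove [ugcos] add [dchg] -> 10 lines: ylzzc sge angxf hzc dchg kjq fjo kqmvz apvhc ewuk
Hunk 5: at line 5 remove [kjq,fjo,kqmvz] add [qxakr] -> 8 lines: ylzzc sge angxf hzc dchg qxakr apvhc ewuk
Final line 2: sge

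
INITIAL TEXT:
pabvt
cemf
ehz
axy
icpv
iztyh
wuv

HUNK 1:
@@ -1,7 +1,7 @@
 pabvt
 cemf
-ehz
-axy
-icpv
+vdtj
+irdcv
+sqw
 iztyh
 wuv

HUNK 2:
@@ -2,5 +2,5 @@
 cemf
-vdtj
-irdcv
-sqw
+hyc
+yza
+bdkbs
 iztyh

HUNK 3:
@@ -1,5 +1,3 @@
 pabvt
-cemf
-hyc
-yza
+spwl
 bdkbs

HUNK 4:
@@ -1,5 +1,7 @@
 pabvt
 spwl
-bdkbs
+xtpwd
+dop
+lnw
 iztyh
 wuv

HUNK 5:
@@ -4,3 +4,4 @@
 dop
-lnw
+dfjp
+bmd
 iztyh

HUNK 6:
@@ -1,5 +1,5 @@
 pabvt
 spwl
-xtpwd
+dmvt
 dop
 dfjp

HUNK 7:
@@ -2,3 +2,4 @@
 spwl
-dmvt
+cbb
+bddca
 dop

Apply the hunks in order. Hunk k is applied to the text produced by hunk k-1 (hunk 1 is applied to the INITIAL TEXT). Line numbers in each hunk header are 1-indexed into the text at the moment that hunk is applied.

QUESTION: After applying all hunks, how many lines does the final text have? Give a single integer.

Answer: 9

Derivation:
Hunk 1: at line 1 remove [ehz,axy,icpv] add [vdtj,irdcv,sqw] -> 7 lines: pabvt cemf vdtj irdcv sqw iztyh wuv
Hunk 2: at line 2 remove [vdtj,irdcv,sqw] add [hyc,yza,bdkbs] -> 7 lines: pabvt cemf hyc yza bdkbs iztyh wuv
Hunk 3: at line 1 remove [cemf,hyc,yza] add [spwl] -> 5 lines: pabvt spwl bdkbs iztyh wuv
Hunk 4: at line 1 remove [bdkbs] add [xtpwd,dop,lnw] -> 7 lines: pabvt spwl xtpwd dop lnw iztyh wuv
Hunk 5: at line 4 remove [lnw] add [dfjp,bmd] -> 8 lines: pabvt spwl xtpwd dop dfjp bmd iztyh wuv
Hunk 6: at line 1 remove [xtpwd] add [dmvt] -> 8 lines: pabvt spwl dmvt dop dfjp bmd iztyh wuv
Hunk 7: at line 2 remove [dmvt] add [cbb,bddca] -> 9 lines: pabvt spwl cbb bddca dop dfjp bmd iztyh wuv
Final line count: 9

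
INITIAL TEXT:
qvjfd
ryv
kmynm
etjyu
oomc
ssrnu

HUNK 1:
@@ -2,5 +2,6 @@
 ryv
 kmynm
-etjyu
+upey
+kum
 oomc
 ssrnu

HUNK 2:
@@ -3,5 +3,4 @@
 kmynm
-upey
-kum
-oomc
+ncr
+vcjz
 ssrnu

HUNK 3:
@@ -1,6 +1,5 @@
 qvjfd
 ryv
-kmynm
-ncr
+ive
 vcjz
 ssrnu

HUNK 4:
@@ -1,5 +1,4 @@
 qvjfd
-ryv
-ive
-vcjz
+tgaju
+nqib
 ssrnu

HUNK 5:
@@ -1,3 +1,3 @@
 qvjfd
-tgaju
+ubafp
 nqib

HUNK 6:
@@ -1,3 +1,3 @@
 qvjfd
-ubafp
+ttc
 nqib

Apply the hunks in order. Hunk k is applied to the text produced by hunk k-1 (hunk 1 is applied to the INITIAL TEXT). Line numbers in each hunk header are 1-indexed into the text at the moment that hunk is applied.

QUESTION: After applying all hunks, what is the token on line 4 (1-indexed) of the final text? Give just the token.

Hunk 1: at line 2 remove [etjyu] add [upey,kum] -> 7 lines: qvjfd ryv kmynm upey kum oomc ssrnu
Hunk 2: at line 3 remove [upey,kum,oomc] add [ncr,vcjz] -> 6 lines: qvjfd ryv kmynm ncr vcjz ssrnu
Hunk 3: at line 1 remove [kmynm,ncr] add [ive] -> 5 lines: qvjfd ryv ive vcjz ssrnu
Hunk 4: at line 1 remove [ryv,ive,vcjz] add [tgaju,nqib] -> 4 lines: qvjfd tgaju nqib ssrnu
Hunk 5: at line 1 remove [tgaju] add [ubafp] -> 4 lines: qvjfd ubafp nqib ssrnu
Hunk 6: at line 1 remove [ubafp] add [ttc] -> 4 lines: qvjfd ttc nqib ssrnu
Final line 4: ssrnu

Answer: ssrnu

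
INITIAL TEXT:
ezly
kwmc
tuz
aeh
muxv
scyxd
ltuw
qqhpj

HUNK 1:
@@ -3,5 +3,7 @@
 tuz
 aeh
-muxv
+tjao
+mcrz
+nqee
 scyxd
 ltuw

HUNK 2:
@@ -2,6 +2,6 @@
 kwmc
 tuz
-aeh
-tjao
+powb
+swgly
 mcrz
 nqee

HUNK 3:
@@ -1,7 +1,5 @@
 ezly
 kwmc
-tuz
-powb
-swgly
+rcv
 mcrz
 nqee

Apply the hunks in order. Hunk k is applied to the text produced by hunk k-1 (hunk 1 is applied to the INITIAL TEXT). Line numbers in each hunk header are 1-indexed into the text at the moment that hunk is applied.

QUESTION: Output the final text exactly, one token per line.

Hunk 1: at line 3 remove [muxv] add [tjao,mcrz,nqee] -> 10 lines: ezly kwmc tuz aeh tjao mcrz nqee scyxd ltuw qqhpj
Hunk 2: at line 2 remove [aeh,tjao] add [powb,swgly] -> 10 lines: ezly kwmc tuz powb swgly mcrz nqee scyxd ltuw qqhpj
Hunk 3: at line 1 remove [tuz,powb,swgly] add [rcv] -> 8 lines: ezly kwmc rcv mcrz nqee scyxd ltuw qqhpj

Answer: ezly
kwmc
rcv
mcrz
nqee
scyxd
ltuw
qqhpj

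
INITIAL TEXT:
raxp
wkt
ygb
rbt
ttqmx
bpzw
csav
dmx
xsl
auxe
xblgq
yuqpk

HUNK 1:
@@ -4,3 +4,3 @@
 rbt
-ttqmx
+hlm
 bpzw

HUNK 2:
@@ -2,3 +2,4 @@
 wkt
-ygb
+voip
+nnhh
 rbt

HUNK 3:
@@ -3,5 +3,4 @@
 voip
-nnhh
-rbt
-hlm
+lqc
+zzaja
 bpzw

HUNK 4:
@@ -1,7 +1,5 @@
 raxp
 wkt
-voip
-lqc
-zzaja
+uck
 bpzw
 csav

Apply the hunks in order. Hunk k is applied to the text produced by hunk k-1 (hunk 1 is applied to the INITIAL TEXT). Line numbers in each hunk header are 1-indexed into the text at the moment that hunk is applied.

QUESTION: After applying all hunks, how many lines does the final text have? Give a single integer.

Answer: 10

Derivation:
Hunk 1: at line 4 remove [ttqmx] add [hlm] -> 12 lines: raxp wkt ygb rbt hlm bpzw csav dmx xsl auxe xblgq yuqpk
Hunk 2: at line 2 remove [ygb] add [voip,nnhh] -> 13 lines: raxp wkt voip nnhh rbt hlm bpzw csav dmx xsl auxe xblgq yuqpk
Hunk 3: at line 3 remove [nnhh,rbt,hlm] add [lqc,zzaja] -> 12 lines: raxp wkt voip lqc zzaja bpzw csav dmx xsl auxe xblgq yuqpk
Hunk 4: at line 1 remove [voip,lqc,zzaja] add [uck] -> 10 lines: raxp wkt uck bpzw csav dmx xsl auxe xblgq yuqpk
Final line count: 10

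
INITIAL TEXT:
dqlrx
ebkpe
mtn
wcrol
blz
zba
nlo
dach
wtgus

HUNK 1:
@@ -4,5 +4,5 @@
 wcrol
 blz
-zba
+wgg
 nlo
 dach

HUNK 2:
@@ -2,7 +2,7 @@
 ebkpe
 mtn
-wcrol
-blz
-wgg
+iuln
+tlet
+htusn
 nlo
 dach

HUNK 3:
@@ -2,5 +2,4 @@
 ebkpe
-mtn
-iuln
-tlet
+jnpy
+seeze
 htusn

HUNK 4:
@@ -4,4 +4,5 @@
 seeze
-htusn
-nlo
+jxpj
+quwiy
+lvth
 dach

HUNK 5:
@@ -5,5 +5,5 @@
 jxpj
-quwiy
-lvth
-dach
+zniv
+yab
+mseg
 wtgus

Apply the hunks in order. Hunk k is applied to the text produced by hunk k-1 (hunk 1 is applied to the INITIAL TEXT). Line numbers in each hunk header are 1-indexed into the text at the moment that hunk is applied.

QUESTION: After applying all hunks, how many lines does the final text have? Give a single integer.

Hunk 1: at line 4 remove [zba] add [wgg] -> 9 lines: dqlrx ebkpe mtn wcrol blz wgg nlo dach wtgus
Hunk 2: at line 2 remove [wcrol,blz,wgg] add [iuln,tlet,htusn] -> 9 lines: dqlrx ebkpe mtn iuln tlet htusn nlo dach wtgus
Hunk 3: at line 2 remove [mtn,iuln,tlet] add [jnpy,seeze] -> 8 lines: dqlrx ebkpe jnpy seeze htusn nlo dach wtgus
Hunk 4: at line 4 remove [htusn,nlo] add [jxpj,quwiy,lvth] -> 9 lines: dqlrx ebkpe jnpy seeze jxpj quwiy lvth dach wtgus
Hunk 5: at line 5 remove [quwiy,lvth,dach] add [zniv,yab,mseg] -> 9 lines: dqlrx ebkpe jnpy seeze jxpj zniv yab mseg wtgus
Final line count: 9

Answer: 9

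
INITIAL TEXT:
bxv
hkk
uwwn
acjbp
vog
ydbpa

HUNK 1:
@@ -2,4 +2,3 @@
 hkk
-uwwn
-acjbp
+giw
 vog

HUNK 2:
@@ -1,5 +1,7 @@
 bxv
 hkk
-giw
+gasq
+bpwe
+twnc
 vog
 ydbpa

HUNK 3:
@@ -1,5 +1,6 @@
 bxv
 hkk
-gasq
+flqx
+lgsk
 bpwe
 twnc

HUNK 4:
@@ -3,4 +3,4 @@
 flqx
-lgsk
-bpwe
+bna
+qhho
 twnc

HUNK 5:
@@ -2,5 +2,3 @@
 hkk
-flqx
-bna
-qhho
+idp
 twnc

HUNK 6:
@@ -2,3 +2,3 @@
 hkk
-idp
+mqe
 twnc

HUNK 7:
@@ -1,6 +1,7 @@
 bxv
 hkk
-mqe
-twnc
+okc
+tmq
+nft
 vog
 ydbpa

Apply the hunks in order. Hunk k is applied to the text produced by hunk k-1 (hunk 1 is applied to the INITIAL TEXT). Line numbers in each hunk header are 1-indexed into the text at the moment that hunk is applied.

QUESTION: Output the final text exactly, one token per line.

Hunk 1: at line 2 remove [uwwn,acjbp] add [giw] -> 5 lines: bxv hkk giw vog ydbpa
Hunk 2: at line 1 remove [giw] add [gasq,bpwe,twnc] -> 7 lines: bxv hkk gasq bpwe twnc vog ydbpa
Hunk 3: at line 1 remove [gasq] add [flqx,lgsk] -> 8 lines: bxv hkk flqx lgsk bpwe twnc vog ydbpa
Hunk 4: at line 3 remove [lgsk,bpwe] add [bna,qhho] -> 8 lines: bxv hkk flqx bna qhho twnc vog ydbpa
Hunk 5: at line 2 remove [flqx,bna,qhho] add [idp] -> 6 lines: bxv hkk idp twnc vog ydbpa
Hunk 6: at line 2 remove [idp] add [mqe] -> 6 lines: bxv hkk mqe twnc vog ydbpa
Hunk 7: at line 1 remove [mqe,twnc] add [okc,tmq,nft] -> 7 lines: bxv hkk okc tmq nft vog ydbpa

Answer: bxv
hkk
okc
tmq
nft
vog
ydbpa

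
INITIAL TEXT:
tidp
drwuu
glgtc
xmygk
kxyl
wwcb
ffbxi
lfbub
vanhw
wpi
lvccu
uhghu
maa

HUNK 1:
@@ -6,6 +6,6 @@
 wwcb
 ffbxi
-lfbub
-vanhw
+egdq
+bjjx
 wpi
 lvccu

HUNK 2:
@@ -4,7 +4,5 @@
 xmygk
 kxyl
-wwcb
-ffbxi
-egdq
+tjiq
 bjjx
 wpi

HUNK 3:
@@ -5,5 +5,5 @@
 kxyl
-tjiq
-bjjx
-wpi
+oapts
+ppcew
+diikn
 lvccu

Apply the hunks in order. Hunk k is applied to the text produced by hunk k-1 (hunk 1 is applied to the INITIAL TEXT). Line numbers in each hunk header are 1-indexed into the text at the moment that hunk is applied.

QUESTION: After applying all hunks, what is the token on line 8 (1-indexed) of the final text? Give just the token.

Hunk 1: at line 6 remove [lfbub,vanhw] add [egdq,bjjx] -> 13 lines: tidp drwuu glgtc xmygk kxyl wwcb ffbxi egdq bjjx wpi lvccu uhghu maa
Hunk 2: at line 4 remove [wwcb,ffbxi,egdq] add [tjiq] -> 11 lines: tidp drwuu glgtc xmygk kxyl tjiq bjjx wpi lvccu uhghu maa
Hunk 3: at line 5 remove [tjiq,bjjx,wpi] add [oapts,ppcew,diikn] -> 11 lines: tidp drwuu glgtc xmygk kxyl oapts ppcew diikn lvccu uhghu maa
Final line 8: diikn

Answer: diikn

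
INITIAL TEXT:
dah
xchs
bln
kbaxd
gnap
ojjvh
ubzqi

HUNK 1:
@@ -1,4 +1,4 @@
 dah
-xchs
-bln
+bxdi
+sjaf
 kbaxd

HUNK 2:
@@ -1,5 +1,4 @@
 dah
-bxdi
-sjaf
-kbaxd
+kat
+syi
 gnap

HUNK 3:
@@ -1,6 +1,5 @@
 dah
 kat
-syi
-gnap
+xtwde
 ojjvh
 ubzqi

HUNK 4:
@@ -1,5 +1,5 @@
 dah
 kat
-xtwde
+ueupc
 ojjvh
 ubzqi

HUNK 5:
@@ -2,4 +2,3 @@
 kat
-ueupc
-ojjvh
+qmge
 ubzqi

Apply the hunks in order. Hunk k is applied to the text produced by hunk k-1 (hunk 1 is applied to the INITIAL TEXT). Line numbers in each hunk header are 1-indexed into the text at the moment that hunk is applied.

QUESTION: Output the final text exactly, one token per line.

Hunk 1: at line 1 remove [xchs,bln] add [bxdi,sjaf] -> 7 lines: dah bxdi sjaf kbaxd gnap ojjvh ubzqi
Hunk 2: at line 1 remove [bxdi,sjaf,kbaxd] add [kat,syi] -> 6 lines: dah kat syi gnap ojjvh ubzqi
Hunk 3: at line 1 remove [syi,gnap] add [xtwde] -> 5 lines: dah kat xtwde ojjvh ubzqi
Hunk 4: at line 1 remove [xtwde] add [ueupc] -> 5 lines: dah kat ueupc ojjvh ubzqi
Hunk 5: at line 2 remove [ueupc,ojjvh] add [qmge] -> 4 lines: dah kat qmge ubzqi

Answer: dah
kat
qmge
ubzqi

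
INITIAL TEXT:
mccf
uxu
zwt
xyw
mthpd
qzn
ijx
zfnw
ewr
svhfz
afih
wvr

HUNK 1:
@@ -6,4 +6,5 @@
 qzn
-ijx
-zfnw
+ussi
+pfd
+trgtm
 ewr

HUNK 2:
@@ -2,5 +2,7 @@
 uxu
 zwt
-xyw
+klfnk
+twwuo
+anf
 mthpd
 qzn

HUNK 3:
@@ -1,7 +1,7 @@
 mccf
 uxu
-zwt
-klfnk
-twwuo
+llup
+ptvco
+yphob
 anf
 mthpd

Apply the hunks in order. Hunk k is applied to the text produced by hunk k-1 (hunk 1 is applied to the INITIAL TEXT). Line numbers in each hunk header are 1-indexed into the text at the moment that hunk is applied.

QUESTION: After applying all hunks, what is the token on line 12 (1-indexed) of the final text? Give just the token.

Answer: ewr

Derivation:
Hunk 1: at line 6 remove [ijx,zfnw] add [ussi,pfd,trgtm] -> 13 lines: mccf uxu zwt xyw mthpd qzn ussi pfd trgtm ewr svhfz afih wvr
Hunk 2: at line 2 remove [xyw] add [klfnk,twwuo,anf] -> 15 lines: mccf uxu zwt klfnk twwuo anf mthpd qzn ussi pfd trgtm ewr svhfz afih wvr
Hunk 3: at line 1 remove [zwt,klfnk,twwuo] add [llup,ptvco,yphob] -> 15 lines: mccf uxu llup ptvco yphob anf mthpd qzn ussi pfd trgtm ewr svhfz afih wvr
Final line 12: ewr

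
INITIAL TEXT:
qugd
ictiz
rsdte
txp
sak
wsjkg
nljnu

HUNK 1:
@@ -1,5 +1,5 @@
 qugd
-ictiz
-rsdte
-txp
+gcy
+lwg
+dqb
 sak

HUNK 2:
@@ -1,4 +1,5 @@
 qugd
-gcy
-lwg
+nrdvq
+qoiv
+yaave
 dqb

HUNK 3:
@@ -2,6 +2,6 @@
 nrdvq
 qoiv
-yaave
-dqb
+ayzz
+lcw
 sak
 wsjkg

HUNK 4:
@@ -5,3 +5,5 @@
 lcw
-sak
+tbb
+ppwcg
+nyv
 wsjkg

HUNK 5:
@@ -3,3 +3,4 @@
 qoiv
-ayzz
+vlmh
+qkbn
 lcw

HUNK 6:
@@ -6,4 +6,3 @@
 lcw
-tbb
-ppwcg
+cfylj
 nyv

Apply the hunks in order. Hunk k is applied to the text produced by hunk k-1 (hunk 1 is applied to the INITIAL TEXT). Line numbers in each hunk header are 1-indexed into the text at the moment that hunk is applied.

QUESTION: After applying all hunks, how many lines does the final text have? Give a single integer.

Answer: 10

Derivation:
Hunk 1: at line 1 remove [ictiz,rsdte,txp] add [gcy,lwg,dqb] -> 7 lines: qugd gcy lwg dqb sak wsjkg nljnu
Hunk 2: at line 1 remove [gcy,lwg] add [nrdvq,qoiv,yaave] -> 8 lines: qugd nrdvq qoiv yaave dqb sak wsjkg nljnu
Hunk 3: at line 2 remove [yaave,dqb] add [ayzz,lcw] -> 8 lines: qugd nrdvq qoiv ayzz lcw sak wsjkg nljnu
Hunk 4: at line 5 remove [sak] add [tbb,ppwcg,nyv] -> 10 lines: qugd nrdvq qoiv ayzz lcw tbb ppwcg nyv wsjkg nljnu
Hunk 5: at line 3 remove [ayzz] add [vlmh,qkbn] -> 11 lines: qugd nrdvq qoiv vlmh qkbn lcw tbb ppwcg nyv wsjkg nljnu
Hunk 6: at line 6 remove [tbb,ppwcg] add [cfylj] -> 10 lines: qugd nrdvq qoiv vlmh qkbn lcw cfylj nyv wsjkg nljnu
Final line count: 10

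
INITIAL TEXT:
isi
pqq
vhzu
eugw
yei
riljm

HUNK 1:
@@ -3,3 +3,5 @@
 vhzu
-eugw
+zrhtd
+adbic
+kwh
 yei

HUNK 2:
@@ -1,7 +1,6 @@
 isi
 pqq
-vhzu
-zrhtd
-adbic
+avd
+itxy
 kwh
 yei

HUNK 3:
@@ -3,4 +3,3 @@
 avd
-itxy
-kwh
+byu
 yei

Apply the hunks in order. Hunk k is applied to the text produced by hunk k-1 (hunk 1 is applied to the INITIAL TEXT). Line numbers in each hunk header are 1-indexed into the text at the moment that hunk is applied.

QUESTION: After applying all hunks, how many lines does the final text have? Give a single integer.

Hunk 1: at line 3 remove [eugw] add [zrhtd,adbic,kwh] -> 8 lines: isi pqq vhzu zrhtd adbic kwh yei riljm
Hunk 2: at line 1 remove [vhzu,zrhtd,adbic] add [avd,itxy] -> 7 lines: isi pqq avd itxy kwh yei riljm
Hunk 3: at line 3 remove [itxy,kwh] add [byu] -> 6 lines: isi pqq avd byu yei riljm
Final line count: 6

Answer: 6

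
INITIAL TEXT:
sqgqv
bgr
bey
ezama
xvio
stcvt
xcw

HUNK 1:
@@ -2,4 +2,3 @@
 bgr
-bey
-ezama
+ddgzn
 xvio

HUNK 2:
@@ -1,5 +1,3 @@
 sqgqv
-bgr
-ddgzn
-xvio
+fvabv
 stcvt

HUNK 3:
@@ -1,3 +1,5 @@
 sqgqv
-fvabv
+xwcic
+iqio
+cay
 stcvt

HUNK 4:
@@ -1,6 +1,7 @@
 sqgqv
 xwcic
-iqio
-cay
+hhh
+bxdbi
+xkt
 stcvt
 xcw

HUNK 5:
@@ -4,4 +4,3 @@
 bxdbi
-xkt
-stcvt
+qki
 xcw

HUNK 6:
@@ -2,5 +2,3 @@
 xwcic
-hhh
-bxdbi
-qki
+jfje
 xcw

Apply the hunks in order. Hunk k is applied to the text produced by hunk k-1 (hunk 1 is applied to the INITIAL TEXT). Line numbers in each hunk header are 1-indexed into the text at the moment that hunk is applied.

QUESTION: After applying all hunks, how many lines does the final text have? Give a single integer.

Answer: 4

Derivation:
Hunk 1: at line 2 remove [bey,ezama] add [ddgzn] -> 6 lines: sqgqv bgr ddgzn xvio stcvt xcw
Hunk 2: at line 1 remove [bgr,ddgzn,xvio] add [fvabv] -> 4 lines: sqgqv fvabv stcvt xcw
Hunk 3: at line 1 remove [fvabv] add [xwcic,iqio,cay] -> 6 lines: sqgqv xwcic iqio cay stcvt xcw
Hunk 4: at line 1 remove [iqio,cay] add [hhh,bxdbi,xkt] -> 7 lines: sqgqv xwcic hhh bxdbi xkt stcvt xcw
Hunk 5: at line 4 remove [xkt,stcvt] add [qki] -> 6 lines: sqgqv xwcic hhh bxdbi qki xcw
Hunk 6: at line 2 remove [hhh,bxdbi,qki] add [jfje] -> 4 lines: sqgqv xwcic jfje xcw
Final line count: 4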